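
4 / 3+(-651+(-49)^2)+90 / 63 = 36808 / 21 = 1752.76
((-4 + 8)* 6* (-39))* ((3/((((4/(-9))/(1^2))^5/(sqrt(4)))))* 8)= 20726199/8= 2590774.88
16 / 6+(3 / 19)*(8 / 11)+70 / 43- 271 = -7187549 / 26961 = -266.59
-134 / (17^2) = -134 / 289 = -0.46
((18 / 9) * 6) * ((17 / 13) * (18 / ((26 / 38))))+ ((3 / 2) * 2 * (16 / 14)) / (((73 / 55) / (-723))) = -1454.80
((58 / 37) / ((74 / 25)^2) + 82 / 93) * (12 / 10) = 9992717 / 7851215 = 1.27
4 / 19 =0.21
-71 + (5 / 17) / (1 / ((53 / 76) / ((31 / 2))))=-1421581 / 20026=-70.99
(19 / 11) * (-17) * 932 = -301036 / 11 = -27366.91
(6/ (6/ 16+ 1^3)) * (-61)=-2928/ 11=-266.18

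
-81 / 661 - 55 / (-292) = 0.07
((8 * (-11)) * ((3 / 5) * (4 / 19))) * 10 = -111.16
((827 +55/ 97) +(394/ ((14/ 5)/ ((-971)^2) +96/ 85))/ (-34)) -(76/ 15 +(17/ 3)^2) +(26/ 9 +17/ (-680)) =782.99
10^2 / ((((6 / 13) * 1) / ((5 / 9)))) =3250 / 27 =120.37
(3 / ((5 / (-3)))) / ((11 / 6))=-54 / 55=-0.98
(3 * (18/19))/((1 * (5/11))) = 594/95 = 6.25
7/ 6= 1.17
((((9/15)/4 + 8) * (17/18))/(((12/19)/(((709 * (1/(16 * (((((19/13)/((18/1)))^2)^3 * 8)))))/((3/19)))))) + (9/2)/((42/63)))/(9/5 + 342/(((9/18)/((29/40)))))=6913061255144319/2306160416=2997649.78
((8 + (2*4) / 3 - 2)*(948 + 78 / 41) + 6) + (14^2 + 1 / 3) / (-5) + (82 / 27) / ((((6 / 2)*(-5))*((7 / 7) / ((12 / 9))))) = 408430753 / 49815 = 8198.95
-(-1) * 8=8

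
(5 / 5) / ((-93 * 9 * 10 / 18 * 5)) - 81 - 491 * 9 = -4500.00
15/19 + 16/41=919/779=1.18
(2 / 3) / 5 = 2 / 15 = 0.13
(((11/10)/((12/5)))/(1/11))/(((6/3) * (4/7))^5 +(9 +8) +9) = 2033647/11274000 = 0.18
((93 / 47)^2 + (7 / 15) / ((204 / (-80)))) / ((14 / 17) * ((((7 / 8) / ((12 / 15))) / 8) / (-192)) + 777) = 10333757440 / 2151284169153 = 0.00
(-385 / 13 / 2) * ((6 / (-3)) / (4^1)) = 385 / 52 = 7.40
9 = 9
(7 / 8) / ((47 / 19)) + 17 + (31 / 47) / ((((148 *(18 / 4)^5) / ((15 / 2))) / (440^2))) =20.86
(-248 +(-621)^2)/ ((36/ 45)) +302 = 1928173/ 4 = 482043.25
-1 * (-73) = 73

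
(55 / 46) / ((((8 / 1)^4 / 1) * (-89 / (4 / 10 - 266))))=913 / 1048064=0.00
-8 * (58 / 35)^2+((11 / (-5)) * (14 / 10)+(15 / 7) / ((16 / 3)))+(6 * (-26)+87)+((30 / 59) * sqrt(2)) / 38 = -367097 / 3920+15 * sqrt(2) / 1121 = -93.63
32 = 32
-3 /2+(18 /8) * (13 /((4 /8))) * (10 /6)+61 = 157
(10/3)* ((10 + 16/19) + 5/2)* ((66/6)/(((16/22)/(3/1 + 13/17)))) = 817960/323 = 2532.38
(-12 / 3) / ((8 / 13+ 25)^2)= -676 / 110889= -0.01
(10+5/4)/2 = 45/8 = 5.62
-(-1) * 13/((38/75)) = 975/38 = 25.66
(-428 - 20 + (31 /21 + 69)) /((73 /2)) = -15856 /1533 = -10.34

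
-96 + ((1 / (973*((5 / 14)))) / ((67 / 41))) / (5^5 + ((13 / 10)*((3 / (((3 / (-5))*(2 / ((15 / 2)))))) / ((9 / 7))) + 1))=-333341324592 / 3472305485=-96.00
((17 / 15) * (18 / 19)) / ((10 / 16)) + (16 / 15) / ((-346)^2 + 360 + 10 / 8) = 1175802512 / 684440325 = 1.72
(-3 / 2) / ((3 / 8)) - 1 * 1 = -5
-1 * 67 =-67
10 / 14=5 / 7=0.71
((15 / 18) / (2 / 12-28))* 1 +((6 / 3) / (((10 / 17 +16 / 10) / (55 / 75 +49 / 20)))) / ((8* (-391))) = -1058617 / 34292448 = -0.03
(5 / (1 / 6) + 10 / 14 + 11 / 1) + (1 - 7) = 35.71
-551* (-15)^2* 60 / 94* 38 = -141331500 / 47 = -3007053.19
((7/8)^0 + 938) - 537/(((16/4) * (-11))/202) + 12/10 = 374607/110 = 3405.52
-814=-814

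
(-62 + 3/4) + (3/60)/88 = -107799/1760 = -61.25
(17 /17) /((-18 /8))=-4 /9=-0.44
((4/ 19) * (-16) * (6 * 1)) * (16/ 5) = -6144/ 95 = -64.67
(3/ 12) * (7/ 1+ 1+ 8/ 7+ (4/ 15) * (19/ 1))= 373/ 105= 3.55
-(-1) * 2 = 2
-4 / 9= -0.44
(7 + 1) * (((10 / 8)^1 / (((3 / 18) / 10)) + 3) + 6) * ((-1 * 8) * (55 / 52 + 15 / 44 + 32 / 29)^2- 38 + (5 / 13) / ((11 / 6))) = -59050.14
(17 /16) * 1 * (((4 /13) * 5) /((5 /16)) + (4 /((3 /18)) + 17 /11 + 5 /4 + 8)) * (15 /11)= 57.55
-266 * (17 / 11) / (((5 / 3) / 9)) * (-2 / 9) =27132 / 55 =493.31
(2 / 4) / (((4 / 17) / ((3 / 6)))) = 17 / 16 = 1.06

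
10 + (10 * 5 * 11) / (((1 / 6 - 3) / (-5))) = 16670 / 17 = 980.59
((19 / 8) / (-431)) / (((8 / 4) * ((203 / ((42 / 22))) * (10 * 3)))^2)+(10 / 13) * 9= 12631389407753 / 1824534025600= 6.92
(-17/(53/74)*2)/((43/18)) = -45288/2279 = -19.87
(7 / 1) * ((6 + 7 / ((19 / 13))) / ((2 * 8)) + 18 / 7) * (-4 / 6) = -6907 / 456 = -15.15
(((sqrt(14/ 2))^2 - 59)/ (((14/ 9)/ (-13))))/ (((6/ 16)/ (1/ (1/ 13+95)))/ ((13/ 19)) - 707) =-1028196/ 1549471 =-0.66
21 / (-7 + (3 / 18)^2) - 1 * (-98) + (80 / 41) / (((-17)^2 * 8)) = 282506368 / 2974099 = 94.99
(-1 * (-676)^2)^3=-95428956661682176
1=1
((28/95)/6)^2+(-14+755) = 60187921/81225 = 741.00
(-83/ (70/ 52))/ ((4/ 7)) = -1079/ 10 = -107.90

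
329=329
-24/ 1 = -24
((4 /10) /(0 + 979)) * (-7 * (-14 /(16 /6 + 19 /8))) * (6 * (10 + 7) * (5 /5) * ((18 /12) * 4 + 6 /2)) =4318272 /592295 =7.29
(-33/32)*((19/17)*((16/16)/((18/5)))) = -0.32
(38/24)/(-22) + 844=843.93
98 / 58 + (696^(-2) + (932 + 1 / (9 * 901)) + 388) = 576863156741 / 436458816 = 1321.69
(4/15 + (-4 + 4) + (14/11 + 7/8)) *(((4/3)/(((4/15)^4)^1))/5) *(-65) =-46609875/5632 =-8275.90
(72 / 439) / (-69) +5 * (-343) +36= -16952887 / 10097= -1679.00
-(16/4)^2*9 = -144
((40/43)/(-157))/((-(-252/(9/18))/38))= -190/425313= -0.00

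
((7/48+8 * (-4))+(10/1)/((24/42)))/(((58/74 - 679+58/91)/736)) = 53356849/3422112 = 15.59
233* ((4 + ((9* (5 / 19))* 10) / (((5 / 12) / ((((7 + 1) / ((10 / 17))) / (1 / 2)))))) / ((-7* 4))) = -1715579 / 133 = -12899.09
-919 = -919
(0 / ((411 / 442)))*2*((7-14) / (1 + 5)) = 0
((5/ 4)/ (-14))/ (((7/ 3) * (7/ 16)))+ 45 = 15405/ 343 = 44.91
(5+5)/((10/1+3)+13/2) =0.51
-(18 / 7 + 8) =-74 / 7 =-10.57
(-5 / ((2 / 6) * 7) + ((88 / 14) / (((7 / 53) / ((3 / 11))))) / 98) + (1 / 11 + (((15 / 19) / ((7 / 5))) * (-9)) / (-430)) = -82327909 / 43155574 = -1.91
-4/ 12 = -1/ 3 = -0.33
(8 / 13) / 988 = 2 / 3211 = 0.00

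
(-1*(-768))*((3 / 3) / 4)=192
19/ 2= 9.50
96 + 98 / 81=7874 / 81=97.21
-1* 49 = -49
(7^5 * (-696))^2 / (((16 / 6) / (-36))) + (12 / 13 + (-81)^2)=-24014635553451687 / 13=-1847279657957822.08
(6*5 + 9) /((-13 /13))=-39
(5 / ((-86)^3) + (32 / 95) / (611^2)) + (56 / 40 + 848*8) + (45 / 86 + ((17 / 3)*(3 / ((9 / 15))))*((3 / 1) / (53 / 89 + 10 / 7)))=2988074264094819637 / 437625993221768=6827.92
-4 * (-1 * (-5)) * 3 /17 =-60 /17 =-3.53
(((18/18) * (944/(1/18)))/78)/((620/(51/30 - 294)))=-1034742/10075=-102.70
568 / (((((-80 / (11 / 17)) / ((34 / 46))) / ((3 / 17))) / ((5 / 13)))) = -2343 / 10166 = -0.23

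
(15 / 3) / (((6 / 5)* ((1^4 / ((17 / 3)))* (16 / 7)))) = 2975 / 288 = 10.33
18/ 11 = 1.64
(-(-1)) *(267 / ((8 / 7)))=1869 / 8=233.62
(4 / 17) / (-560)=-1 / 2380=-0.00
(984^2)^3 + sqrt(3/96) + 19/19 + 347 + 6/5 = 907759056765321565.38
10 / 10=1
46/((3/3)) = 46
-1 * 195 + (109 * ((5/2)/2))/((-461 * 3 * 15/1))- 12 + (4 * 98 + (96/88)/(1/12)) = 36161485/182556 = 198.08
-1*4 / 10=-2 / 5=-0.40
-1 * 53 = -53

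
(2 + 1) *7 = 21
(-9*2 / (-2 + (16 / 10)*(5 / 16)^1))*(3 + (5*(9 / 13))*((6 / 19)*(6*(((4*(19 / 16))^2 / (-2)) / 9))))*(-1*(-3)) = -4887 / 26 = -187.96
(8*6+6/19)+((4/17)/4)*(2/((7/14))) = 15682/323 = 48.55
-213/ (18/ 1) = -71/ 6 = -11.83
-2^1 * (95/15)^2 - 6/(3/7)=-848/9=-94.22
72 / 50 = 36 / 25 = 1.44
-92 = -92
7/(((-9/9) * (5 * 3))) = -7/15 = -0.47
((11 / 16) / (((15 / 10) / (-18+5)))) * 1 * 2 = -143 / 12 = -11.92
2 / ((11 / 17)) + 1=45 / 11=4.09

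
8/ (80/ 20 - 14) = -4/ 5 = -0.80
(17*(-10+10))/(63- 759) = 0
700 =700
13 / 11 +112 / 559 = 1.38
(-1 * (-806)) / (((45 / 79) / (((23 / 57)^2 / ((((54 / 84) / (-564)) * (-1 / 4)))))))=354620372288 / 438615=808500.33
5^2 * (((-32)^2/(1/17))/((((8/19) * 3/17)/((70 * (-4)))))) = -4919936000/3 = -1639978666.67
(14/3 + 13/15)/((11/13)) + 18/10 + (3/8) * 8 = 1871/165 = 11.34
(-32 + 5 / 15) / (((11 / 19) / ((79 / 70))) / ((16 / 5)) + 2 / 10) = -5703800 / 64899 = -87.89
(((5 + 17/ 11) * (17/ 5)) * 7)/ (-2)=-4284/ 55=-77.89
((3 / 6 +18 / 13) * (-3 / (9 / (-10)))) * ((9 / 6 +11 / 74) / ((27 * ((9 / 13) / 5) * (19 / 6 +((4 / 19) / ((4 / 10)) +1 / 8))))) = 11358200 / 15653331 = 0.73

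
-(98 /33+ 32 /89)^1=-9778 /2937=-3.33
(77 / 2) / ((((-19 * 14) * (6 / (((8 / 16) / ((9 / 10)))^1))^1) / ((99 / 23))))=-605 / 10488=-0.06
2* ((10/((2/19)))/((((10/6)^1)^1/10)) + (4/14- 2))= 7956/7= 1136.57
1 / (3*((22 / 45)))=15 / 22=0.68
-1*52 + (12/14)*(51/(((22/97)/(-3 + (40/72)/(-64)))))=-3113973/4928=-631.89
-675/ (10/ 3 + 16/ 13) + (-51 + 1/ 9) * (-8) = 415267/ 1602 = 259.22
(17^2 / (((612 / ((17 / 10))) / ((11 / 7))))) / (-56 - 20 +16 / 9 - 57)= -3179 / 330680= -0.01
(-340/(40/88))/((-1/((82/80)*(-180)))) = -138006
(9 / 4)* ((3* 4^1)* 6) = 162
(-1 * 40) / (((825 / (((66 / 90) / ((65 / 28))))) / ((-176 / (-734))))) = -19712 / 5367375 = -0.00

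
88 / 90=44 / 45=0.98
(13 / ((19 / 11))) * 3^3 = 3861 / 19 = 203.21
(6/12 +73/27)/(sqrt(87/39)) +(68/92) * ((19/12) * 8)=173 * sqrt(377)/1566 +646/69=11.51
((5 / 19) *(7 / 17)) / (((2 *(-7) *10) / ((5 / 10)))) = -1 / 2584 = -0.00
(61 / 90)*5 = 61 / 18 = 3.39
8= 8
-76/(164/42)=-798/41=-19.46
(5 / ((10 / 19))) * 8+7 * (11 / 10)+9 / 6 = 426 / 5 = 85.20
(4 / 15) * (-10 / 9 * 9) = -8 / 3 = -2.67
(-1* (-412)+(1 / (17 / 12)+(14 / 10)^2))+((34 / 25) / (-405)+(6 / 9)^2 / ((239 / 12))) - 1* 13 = 16524460718 / 41137875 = 401.68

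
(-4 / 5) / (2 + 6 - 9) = 4 / 5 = 0.80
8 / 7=1.14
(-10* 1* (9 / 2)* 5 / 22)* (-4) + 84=1374 / 11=124.91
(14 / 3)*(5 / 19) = 70 / 57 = 1.23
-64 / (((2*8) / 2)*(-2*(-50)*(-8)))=1 / 100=0.01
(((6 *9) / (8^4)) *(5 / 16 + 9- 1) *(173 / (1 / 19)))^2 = 139325374282689 / 1073741824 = 129756.87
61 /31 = 1.97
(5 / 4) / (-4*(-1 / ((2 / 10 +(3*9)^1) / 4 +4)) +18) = 135 / 1984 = 0.07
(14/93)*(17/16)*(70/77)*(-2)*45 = -8925/682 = -13.09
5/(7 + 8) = 1/3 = 0.33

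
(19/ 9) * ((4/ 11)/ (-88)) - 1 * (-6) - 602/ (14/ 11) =-1017145/ 2178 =-467.01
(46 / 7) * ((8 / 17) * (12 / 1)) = 4416 / 119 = 37.11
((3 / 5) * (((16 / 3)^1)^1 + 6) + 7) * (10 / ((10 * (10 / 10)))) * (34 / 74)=6.34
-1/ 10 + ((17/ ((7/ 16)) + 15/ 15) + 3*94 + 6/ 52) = 146452/ 455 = 321.87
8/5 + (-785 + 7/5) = -782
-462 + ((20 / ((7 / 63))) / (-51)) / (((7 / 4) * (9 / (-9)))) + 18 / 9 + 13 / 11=-597953 / 1309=-456.80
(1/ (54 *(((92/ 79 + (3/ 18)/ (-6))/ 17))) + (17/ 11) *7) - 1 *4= 756971/ 106689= 7.10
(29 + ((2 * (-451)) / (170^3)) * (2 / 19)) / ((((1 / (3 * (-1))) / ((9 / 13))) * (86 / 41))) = -749179185993 / 26090486500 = -28.71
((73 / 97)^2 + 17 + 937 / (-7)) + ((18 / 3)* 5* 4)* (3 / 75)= -36715583 / 329315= -111.49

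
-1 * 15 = -15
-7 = -7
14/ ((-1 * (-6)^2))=-7/ 18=-0.39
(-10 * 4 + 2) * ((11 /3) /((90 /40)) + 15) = -17062 /27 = -631.93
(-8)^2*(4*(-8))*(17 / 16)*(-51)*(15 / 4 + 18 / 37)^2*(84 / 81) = 2827733216 / 1369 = 2065546.54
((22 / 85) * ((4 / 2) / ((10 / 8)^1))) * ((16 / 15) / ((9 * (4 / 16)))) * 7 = 1.37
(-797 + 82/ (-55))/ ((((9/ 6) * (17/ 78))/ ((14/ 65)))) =-2459352/ 4675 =-526.06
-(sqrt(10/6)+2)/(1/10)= -20 - 10 * sqrt(15)/3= -32.91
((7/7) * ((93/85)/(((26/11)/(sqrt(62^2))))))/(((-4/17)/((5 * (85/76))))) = -2695605/3952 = -682.09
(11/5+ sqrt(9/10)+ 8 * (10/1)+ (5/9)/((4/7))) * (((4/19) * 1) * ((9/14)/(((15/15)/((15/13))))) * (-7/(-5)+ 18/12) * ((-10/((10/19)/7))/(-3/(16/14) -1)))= 324 * sqrt(10)/65+ 89826/65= 1397.70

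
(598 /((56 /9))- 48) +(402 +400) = 23803 /28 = 850.11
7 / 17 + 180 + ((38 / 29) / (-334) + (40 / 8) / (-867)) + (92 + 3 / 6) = 272.90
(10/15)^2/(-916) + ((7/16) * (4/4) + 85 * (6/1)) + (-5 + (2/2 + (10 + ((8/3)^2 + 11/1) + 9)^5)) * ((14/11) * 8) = 1705713577053681145/2379910896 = 716713209.69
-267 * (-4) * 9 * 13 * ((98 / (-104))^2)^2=98520.83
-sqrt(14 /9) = -sqrt(14) /3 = -1.25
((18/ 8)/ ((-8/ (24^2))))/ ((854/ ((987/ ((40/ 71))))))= -810891/ 2440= -332.33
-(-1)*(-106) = -106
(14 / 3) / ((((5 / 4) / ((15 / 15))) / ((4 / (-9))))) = -224 / 135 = -1.66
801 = 801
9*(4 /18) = 2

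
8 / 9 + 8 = 80 / 9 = 8.89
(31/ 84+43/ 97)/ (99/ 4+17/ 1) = 6619/ 340179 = 0.02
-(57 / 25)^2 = -3249 / 625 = -5.20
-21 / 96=-7 / 32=-0.22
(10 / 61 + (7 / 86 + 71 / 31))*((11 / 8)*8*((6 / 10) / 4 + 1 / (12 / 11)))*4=145151776 / 1219695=119.01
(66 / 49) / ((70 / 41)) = 1353 / 1715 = 0.79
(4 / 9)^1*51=68 / 3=22.67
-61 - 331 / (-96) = -5525 / 96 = -57.55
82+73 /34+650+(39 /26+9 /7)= 87695 /119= 736.93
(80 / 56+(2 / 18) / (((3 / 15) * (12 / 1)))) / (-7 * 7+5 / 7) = -1115 / 36504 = -0.03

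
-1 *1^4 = -1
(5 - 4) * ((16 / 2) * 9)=72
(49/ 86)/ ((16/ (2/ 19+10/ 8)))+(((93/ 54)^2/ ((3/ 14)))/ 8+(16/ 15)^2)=1852681637/ 635299200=2.92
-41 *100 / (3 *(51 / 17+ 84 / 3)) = -4100 / 93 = -44.09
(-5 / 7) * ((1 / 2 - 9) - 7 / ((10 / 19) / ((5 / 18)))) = 2195 / 252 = 8.71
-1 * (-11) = 11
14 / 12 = 7 / 6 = 1.17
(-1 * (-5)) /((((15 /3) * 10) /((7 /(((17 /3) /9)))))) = 189 /170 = 1.11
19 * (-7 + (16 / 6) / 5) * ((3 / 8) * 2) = -1843 / 20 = -92.15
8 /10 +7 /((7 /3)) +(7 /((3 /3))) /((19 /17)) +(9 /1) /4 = 12.31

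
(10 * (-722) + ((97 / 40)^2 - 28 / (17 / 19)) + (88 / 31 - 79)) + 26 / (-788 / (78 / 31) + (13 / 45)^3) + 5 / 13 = -29771542077144470149 / 4066443266142400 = -7321.27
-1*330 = -330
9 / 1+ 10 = 19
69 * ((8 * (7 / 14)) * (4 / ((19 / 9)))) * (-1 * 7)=-69552 / 19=-3660.63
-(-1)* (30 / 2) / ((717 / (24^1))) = 120 / 239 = 0.50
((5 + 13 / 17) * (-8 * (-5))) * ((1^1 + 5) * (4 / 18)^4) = 125440 / 37179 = 3.37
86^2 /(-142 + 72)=-3698 /35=-105.66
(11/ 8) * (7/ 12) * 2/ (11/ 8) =7/ 6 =1.17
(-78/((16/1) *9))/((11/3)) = -13/88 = -0.15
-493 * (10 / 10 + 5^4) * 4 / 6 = -617236 / 3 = -205745.33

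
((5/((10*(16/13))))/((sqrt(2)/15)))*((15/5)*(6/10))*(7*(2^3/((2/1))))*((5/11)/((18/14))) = 9555*sqrt(2)/176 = 76.78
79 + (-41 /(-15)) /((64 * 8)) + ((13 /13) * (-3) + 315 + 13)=3102761 /7680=404.01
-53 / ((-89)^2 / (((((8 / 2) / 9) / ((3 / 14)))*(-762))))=10.57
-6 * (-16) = 96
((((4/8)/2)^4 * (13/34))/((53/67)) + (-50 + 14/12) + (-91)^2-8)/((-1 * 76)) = -11381722933/105179136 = -108.21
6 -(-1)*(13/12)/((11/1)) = 805/132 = 6.10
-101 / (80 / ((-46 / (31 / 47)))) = 109181 / 1240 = 88.05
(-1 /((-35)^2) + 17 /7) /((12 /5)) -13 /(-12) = 2053 /980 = 2.09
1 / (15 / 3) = 1 / 5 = 0.20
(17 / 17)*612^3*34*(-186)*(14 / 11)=-20294304081408 / 11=-1844936734673.45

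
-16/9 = -1.78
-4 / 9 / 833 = -4 / 7497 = -0.00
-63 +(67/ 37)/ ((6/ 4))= -6859/ 111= -61.79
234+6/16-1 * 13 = 1771/8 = 221.38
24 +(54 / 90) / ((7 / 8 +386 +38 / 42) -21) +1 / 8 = 59466367 / 2464760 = 24.13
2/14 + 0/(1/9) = 1/7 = 0.14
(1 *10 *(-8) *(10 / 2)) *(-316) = 126400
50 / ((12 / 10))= 125 / 3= 41.67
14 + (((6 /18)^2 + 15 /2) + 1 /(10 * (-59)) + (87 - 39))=184813 /2655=69.61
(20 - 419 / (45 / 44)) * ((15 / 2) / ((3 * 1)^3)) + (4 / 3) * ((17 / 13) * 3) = -108476 / 1053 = -103.02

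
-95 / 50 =-19 / 10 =-1.90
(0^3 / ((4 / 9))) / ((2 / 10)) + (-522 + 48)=-474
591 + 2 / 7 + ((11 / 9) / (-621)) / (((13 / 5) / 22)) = 591.27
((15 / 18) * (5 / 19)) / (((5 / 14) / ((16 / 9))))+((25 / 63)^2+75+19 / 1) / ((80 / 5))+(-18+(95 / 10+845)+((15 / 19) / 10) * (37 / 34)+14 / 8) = 17338871573 / 20511792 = 845.31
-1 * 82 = -82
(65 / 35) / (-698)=-13 / 4886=-0.00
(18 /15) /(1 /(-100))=-120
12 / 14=6 / 7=0.86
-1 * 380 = -380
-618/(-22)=309/11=28.09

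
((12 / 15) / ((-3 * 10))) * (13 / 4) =-13 / 150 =-0.09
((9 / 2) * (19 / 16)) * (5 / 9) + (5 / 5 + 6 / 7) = 1081 / 224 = 4.83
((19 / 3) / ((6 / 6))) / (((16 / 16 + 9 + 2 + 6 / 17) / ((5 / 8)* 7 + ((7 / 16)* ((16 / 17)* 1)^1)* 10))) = 209 / 48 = 4.35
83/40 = 2.08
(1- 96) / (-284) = 95 / 284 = 0.33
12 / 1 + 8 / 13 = 164 / 13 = 12.62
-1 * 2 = -2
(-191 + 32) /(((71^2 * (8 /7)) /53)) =-58989 /40328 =-1.46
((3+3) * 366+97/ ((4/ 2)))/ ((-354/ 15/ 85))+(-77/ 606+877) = -7207.13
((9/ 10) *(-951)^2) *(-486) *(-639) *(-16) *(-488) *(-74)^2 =54039823163118457344/ 5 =10807964632623691468.80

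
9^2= 81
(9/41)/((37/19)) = 171/1517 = 0.11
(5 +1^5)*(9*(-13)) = -702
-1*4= -4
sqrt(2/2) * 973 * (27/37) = 26271/37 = 710.03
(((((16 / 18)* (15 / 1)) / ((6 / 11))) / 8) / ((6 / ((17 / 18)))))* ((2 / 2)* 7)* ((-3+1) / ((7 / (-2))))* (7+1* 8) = 4675 / 162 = 28.86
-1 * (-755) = 755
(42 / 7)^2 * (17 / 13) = 47.08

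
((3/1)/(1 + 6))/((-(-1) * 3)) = 1/7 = 0.14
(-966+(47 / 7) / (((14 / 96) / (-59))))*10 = -1804380 / 49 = -36824.08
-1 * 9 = -9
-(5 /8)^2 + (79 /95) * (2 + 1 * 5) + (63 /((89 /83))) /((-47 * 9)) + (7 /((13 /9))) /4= 6.50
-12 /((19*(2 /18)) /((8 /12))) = -72 /19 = -3.79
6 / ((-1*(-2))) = 3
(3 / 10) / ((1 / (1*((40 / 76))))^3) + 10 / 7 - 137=-6507091 / 48013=-135.53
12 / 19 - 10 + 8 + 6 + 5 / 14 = 1327 / 266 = 4.99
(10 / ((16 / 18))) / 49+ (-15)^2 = 44145 / 196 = 225.23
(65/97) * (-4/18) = -130/873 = -0.15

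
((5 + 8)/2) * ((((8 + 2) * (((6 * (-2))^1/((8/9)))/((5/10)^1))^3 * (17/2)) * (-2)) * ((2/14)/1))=21749715/7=3107102.14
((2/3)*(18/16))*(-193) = -579/4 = -144.75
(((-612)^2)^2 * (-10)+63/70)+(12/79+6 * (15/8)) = -2216474685369363/1580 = -1402832079347.70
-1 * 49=-49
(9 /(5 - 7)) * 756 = -3402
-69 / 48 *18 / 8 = -207 / 64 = -3.23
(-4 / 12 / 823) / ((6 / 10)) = -5 / 7407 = -0.00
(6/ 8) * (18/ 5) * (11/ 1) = 297/ 10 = 29.70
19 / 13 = 1.46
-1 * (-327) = 327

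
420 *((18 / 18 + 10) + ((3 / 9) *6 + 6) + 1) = 8400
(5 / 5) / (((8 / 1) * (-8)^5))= -1 / 262144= -0.00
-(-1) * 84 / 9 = 28 / 3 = 9.33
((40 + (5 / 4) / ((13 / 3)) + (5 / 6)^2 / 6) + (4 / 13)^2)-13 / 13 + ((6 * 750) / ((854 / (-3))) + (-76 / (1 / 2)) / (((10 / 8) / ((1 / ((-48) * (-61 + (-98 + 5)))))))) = 20296033783 / 857296440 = 23.67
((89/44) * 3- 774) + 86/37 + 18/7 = -763.04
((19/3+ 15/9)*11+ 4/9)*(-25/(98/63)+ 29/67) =-5838262/4221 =-1383.15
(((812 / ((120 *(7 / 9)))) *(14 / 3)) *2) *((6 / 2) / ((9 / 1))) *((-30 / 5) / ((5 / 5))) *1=-812 / 5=-162.40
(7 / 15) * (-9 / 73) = -21 / 365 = -0.06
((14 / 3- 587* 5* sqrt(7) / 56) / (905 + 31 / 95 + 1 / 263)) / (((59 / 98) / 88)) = -21.63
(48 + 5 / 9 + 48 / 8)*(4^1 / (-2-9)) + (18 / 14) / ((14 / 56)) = -10184 / 693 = -14.70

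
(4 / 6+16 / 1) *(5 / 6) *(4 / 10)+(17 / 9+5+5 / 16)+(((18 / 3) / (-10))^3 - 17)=-80263 / 18000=-4.46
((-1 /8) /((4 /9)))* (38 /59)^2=-3249 /27848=-0.12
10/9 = 1.11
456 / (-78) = -76 / 13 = -5.85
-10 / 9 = -1.11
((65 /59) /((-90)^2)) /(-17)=-13 /1624860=-0.00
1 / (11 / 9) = 9 / 11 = 0.82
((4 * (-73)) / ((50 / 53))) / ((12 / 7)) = -27083 / 150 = -180.55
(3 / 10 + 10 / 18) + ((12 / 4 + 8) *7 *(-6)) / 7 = -5863 / 90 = -65.14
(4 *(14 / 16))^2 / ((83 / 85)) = 4165 / 332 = 12.55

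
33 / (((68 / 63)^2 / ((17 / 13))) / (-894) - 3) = -58546719 / 5324197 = -11.00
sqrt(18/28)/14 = 3* sqrt(14)/196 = 0.06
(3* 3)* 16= 144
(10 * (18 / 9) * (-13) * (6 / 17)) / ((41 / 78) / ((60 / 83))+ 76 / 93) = -226324800 / 3808901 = -59.42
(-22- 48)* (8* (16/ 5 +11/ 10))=-2408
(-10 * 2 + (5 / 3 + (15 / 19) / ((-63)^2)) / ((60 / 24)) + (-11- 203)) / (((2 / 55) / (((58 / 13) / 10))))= -935515031 / 326781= -2862.82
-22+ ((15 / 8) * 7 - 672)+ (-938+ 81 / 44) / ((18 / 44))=-213787 / 72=-2969.26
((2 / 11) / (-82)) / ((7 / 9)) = -9 / 3157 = -0.00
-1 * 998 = -998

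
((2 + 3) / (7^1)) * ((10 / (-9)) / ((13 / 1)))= -50 / 819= -0.06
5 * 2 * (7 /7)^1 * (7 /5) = 14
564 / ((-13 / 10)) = -5640 / 13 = -433.85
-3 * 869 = -2607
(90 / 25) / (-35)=-18 / 175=-0.10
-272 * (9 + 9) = -4896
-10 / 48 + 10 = 235 / 24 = 9.79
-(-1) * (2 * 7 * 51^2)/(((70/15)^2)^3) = 1896129/537824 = 3.53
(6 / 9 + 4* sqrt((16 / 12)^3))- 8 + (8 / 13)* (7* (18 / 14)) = -70 / 39 + 32* sqrt(3) / 9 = 4.36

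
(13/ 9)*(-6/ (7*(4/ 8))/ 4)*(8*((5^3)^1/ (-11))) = 13000/ 231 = 56.28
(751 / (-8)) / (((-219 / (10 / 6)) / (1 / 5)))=751 / 5256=0.14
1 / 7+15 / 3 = 36 / 7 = 5.14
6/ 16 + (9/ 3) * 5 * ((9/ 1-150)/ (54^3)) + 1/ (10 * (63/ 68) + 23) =3767243/ 9596556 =0.39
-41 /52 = -0.79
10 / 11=0.91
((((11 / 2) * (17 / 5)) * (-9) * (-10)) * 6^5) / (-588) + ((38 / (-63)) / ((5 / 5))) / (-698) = -3425524211 / 153909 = -22256.82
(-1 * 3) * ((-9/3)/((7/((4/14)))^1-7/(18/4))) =162/413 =0.39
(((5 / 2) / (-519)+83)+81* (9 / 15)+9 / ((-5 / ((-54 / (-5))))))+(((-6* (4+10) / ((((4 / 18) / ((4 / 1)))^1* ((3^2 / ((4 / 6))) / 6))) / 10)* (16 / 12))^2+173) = 215730529 / 25950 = 8313.32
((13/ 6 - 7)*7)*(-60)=2030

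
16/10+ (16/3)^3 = 153.30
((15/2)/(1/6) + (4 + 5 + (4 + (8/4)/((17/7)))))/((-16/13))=-1625/34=-47.79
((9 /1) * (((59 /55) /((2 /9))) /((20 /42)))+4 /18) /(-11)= -8.31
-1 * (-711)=711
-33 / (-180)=11 / 60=0.18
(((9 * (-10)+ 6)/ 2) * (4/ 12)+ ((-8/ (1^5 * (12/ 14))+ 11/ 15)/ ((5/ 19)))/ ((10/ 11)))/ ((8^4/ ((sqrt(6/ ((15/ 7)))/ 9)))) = -12487 * sqrt(70)/ 46080000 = -0.00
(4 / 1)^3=64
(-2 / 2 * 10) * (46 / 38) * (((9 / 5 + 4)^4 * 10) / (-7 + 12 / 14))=455488964 / 20425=22300.56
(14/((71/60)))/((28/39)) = 1170/71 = 16.48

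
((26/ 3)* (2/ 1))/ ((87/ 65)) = 3380/ 261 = 12.95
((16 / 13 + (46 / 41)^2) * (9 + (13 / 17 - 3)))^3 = 244898438987086136000 / 51271964912864501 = 4776.46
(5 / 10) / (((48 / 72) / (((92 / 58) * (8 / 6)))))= 1.59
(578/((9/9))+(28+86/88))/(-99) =-26707/4356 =-6.13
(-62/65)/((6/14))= -434/195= -2.23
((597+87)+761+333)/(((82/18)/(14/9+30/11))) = 753872/451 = 1671.56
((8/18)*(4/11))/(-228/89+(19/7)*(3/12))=-39872/464607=-0.09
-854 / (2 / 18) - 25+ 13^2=-7542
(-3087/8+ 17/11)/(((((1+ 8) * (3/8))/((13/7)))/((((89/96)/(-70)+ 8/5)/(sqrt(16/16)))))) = -4688233199/13970880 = -335.57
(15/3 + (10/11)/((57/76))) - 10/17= 3155/561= 5.62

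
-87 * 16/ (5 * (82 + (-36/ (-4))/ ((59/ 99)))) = -82128/ 28645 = -2.87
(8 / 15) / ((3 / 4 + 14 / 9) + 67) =96 / 12475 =0.01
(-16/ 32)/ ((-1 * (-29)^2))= 1/ 1682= 0.00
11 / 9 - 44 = -385 / 9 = -42.78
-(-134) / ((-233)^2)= 134 / 54289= 0.00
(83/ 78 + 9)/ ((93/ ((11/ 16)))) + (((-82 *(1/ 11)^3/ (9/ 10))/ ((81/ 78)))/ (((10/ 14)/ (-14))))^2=2352227373330899/ 1349036445186144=1.74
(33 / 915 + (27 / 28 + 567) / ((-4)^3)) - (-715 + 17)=689.16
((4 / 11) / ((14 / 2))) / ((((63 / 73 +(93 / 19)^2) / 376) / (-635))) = -629204228 / 1259181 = -499.69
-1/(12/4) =-1/3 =-0.33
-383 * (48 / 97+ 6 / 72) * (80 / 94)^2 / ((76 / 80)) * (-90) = 61862160000 / 4071187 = 15195.12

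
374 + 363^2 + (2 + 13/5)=660738/5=132147.60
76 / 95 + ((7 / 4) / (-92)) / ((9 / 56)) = 1411 / 2070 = 0.68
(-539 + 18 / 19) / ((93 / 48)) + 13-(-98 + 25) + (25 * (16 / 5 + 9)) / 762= -85860823 / 448818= -191.30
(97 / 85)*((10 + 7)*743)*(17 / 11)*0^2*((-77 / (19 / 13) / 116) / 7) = 0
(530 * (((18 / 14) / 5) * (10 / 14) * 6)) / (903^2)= 3180 / 4439449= 0.00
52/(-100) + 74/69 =953/1725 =0.55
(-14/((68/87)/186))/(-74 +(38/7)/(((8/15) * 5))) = 51156/1105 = 46.30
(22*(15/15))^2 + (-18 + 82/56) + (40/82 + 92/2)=590017/1148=513.95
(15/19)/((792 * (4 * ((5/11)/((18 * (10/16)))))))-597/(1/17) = -10148.99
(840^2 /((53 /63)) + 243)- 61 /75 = 3334922692 /3975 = 838974.26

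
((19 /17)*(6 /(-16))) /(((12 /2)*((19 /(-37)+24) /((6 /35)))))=-2109 /4136440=-0.00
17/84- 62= -5191/84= -61.80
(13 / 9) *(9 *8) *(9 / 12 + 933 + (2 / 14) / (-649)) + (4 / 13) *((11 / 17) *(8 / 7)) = 13928419542 / 143429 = 97110.20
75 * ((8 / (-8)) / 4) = -75 / 4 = -18.75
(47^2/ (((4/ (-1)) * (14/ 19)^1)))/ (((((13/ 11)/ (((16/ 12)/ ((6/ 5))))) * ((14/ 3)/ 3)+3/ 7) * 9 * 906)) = -2308405/ 52316064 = -0.04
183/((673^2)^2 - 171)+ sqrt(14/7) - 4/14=-410289356459/1436012752090+ sqrt(2)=1.13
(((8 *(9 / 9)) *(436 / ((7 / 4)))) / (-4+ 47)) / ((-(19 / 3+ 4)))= -41856 / 9331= -4.49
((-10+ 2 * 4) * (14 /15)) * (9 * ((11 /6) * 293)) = -9024.40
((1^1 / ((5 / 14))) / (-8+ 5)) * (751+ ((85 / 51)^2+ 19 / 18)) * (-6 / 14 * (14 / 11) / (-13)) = -63406 / 2145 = -29.56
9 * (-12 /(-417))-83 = -11501 /139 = -82.74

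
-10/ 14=-5/ 7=-0.71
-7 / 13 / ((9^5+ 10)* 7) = -1 / 767767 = -0.00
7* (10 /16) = 35 /8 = 4.38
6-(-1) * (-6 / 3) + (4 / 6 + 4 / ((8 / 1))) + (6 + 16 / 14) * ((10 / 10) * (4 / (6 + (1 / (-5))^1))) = 10.09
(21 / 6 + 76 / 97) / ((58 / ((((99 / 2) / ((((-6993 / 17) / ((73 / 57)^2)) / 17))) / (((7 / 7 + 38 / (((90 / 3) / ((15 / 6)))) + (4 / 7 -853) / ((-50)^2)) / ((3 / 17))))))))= -15683913125 / 1372099614838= -0.01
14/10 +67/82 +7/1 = 3779/410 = 9.22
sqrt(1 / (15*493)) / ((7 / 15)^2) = 15*sqrt(7395) / 24157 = 0.05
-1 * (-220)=220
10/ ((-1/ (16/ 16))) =-10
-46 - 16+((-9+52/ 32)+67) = -19/ 8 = -2.38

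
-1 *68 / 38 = -34 / 19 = -1.79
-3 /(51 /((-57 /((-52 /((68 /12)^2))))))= -323 /156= -2.07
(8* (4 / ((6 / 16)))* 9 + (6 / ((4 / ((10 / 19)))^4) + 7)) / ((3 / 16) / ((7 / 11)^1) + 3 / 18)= 6787133430 / 4039951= 1680.00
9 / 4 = 2.25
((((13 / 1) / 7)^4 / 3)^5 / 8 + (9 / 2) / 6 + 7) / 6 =20207114058920621845867 / 930696994095346379664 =21.71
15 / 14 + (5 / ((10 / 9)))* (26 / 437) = 8193 / 6118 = 1.34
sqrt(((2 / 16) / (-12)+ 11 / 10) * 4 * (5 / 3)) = sqrt(1046) / 12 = 2.70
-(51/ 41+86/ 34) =-2630/ 697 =-3.77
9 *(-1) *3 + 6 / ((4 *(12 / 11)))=-205 / 8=-25.62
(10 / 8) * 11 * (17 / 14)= 935 / 56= 16.70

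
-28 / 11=-2.55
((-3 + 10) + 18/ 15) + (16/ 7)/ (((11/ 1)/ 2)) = 3317/ 385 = 8.62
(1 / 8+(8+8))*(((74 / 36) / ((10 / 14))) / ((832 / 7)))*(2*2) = 77959 / 49920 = 1.56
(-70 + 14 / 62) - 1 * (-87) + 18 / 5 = 3228 / 155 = 20.83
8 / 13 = 0.62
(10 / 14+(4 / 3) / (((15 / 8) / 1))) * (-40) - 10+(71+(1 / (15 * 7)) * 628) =3139 / 315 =9.97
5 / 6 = 0.83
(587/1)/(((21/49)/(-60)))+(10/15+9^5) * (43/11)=4905467/33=148650.52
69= 69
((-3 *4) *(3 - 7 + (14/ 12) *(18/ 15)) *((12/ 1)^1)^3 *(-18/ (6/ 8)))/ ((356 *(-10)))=808704/ 2225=363.46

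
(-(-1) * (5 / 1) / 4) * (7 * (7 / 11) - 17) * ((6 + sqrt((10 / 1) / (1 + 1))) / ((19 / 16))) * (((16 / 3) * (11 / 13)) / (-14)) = 35.06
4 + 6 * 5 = 34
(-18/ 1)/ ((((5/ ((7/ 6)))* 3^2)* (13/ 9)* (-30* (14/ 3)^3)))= 27/ 254800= 0.00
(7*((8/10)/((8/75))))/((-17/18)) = -945/17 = -55.59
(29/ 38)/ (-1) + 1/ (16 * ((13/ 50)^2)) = 2073/ 12844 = 0.16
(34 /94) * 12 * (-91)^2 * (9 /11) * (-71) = -1079478036 /517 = -2087965.25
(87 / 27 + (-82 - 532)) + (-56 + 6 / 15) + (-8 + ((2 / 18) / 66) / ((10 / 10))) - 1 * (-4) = -1991017 / 2970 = -670.38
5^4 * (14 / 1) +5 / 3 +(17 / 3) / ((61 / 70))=1602745 / 183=8758.17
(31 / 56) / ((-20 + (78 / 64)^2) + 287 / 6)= 11904 / 630469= 0.02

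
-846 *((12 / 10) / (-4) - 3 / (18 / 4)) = 817.80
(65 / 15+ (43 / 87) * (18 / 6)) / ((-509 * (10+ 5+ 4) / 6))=-0.00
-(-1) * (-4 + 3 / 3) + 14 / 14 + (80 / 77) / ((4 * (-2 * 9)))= -1396 / 693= -2.01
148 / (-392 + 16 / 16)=-148 / 391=-0.38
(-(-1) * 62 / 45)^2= 3844 / 2025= 1.90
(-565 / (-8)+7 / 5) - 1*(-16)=3521 / 40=88.02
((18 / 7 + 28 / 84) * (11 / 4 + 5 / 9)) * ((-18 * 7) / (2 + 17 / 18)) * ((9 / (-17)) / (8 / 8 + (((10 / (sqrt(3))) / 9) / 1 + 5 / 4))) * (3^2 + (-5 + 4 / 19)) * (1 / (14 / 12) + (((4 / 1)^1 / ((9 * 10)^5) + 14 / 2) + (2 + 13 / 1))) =7240.20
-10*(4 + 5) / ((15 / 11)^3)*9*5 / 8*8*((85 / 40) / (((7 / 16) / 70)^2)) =-86887680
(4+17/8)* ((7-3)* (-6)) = -147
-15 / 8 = -1.88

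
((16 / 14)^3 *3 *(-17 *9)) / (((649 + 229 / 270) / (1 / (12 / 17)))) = -89890560 / 60182437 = -1.49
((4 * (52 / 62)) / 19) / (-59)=-104 / 34751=-0.00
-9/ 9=-1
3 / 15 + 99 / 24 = 173 / 40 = 4.32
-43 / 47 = -0.91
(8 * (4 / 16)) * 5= 10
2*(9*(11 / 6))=33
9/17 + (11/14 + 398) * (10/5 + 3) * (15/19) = 7120719/4522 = 1574.68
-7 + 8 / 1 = 1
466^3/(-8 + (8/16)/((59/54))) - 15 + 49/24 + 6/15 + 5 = -143291770259/10680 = -13416832.42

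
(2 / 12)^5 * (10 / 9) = 5 / 34992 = 0.00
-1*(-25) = 25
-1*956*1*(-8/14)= 3824/7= 546.29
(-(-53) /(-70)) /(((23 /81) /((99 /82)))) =-425007 /132020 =-3.22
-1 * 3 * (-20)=60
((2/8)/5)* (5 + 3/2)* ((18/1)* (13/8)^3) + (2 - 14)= 134169/10240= 13.10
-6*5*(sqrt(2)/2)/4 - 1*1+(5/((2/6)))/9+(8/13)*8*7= 1370/39 - 15*sqrt(2)/4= 29.82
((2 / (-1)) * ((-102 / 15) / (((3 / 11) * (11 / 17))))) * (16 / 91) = 13.55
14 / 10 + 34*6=1027 / 5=205.40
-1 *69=-69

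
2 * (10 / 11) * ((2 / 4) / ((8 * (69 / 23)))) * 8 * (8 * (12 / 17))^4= 283115520 / 918731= 308.16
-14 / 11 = -1.27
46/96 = 23/48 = 0.48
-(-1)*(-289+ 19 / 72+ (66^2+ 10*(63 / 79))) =23179957 / 5688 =4075.24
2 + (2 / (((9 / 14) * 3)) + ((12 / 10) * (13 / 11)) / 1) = 6616 / 1485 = 4.46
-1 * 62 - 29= -91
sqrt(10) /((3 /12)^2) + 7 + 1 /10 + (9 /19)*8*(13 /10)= 457 /38 + 16*sqrt(10)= 62.62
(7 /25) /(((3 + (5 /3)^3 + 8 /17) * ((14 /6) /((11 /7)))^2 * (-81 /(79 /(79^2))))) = -561 /228969650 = -0.00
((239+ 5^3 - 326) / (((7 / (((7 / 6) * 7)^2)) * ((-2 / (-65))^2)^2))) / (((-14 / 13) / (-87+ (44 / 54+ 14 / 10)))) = 247286382513625 / 7776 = 31801232319.14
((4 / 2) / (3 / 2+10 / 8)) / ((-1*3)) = -8 / 33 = -0.24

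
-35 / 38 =-0.92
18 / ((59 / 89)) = 1602 / 59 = 27.15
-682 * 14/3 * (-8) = 76384/3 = 25461.33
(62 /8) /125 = 31 /500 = 0.06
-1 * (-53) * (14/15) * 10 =1484/3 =494.67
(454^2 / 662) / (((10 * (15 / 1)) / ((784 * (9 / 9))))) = 1627.34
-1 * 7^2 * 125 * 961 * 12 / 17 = -70633500 / 17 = -4154911.76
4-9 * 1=-5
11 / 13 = 0.85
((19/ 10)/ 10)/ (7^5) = 0.00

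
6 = 6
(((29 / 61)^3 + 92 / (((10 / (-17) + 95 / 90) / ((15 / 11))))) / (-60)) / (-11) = 95887900577 / 235647134580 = 0.41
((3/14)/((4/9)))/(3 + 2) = 0.10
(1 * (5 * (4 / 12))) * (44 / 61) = 220 / 183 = 1.20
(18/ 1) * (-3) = -54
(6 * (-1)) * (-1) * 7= 42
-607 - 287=-894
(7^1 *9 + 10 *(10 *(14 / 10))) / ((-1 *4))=-203 / 4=-50.75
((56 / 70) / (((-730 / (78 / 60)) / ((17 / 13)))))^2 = 289 / 83265625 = 0.00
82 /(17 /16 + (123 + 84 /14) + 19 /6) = 3936 /6395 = 0.62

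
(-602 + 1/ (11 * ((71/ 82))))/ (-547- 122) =470080/ 522489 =0.90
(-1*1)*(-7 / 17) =0.41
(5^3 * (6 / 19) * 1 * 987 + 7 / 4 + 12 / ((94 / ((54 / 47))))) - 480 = 38482.42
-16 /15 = -1.07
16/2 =8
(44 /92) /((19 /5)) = 55 /437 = 0.13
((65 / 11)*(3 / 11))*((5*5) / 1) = 4875 / 121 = 40.29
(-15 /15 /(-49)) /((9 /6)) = 2 /147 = 0.01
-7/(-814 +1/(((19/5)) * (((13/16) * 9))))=15561/1809442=0.01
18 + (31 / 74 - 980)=-71157 / 74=-961.58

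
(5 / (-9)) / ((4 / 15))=-25 / 12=-2.08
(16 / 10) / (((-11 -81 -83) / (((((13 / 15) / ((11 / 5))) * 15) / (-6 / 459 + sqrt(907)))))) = -2434536 * sqrt(907) / 40871521075 -31824 / 40871521075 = -0.00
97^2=9409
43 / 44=0.98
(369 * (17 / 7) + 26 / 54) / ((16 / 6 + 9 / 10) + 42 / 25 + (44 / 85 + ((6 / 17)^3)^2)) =204520035893900 / 1315281015909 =155.50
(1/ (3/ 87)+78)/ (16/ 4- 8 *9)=-1.57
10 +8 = 18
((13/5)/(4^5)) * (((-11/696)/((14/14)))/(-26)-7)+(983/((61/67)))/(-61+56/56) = -1566191869/86949888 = -18.01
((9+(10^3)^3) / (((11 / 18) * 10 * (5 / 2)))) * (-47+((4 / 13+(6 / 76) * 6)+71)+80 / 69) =2652654023873886 / 1562275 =1697943079.08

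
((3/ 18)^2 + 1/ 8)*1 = 11/ 72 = 0.15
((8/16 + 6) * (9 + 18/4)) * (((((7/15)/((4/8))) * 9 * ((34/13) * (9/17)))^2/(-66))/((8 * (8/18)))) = -2893401/57200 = -50.58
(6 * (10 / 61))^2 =3600 / 3721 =0.97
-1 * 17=-17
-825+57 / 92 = -824.38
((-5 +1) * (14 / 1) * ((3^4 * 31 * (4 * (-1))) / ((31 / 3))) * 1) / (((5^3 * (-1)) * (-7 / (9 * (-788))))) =-55147392 / 125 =-441179.14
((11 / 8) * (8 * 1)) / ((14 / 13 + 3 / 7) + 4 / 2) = 91 / 29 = 3.14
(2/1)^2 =4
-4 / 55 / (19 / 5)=-4 / 209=-0.02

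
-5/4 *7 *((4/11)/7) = -5/11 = -0.45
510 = 510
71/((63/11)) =781/63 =12.40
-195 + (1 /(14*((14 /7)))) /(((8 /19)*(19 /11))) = -43669 /224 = -194.95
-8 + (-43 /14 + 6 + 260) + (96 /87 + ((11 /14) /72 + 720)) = 28531687 /29232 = 976.04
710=710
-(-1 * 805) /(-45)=-161 /9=-17.89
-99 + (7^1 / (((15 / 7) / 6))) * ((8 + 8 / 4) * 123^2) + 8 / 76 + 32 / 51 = 2873264975 / 969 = 2965185.73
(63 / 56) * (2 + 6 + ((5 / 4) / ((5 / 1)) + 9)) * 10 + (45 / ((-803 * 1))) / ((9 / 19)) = 193.94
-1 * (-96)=96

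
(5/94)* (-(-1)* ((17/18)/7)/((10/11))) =187/23688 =0.01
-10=-10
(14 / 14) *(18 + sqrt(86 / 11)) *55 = 5 *sqrt(946) + 990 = 1143.79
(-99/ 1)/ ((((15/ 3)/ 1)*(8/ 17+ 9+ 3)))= -1683/ 1060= -1.59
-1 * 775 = -775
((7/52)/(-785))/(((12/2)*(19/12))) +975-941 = 13184853/387790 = 34.00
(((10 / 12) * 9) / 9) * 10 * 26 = 650 / 3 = 216.67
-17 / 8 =-2.12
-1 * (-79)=79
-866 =-866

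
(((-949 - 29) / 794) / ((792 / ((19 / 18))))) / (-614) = 3097 / 1158338016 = 0.00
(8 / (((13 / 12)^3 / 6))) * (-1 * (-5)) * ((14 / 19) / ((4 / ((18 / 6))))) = 4354560 / 41743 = 104.32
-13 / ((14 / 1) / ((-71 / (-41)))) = -923 / 574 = -1.61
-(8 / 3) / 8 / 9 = -1 / 27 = -0.04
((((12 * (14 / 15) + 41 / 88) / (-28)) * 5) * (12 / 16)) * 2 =-15399 / 4928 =-3.12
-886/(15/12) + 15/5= -3529/5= -705.80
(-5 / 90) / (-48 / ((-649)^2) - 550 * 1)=421201 / 4169890764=0.00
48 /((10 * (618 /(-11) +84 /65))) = -572 /6541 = -0.09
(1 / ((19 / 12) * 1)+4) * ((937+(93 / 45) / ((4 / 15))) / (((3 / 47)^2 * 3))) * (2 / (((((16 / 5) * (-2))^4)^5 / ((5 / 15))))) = 8757202243804931640625 / 487728568437811262225856558268416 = 0.00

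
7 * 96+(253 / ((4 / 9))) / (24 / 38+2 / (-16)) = 12570 / 7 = 1795.71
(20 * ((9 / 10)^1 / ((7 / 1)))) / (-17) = -18 / 119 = -0.15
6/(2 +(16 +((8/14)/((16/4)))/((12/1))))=504/1513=0.33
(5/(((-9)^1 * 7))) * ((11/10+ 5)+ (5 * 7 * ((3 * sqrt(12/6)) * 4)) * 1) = -100 * sqrt(2)/3-61/126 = -47.62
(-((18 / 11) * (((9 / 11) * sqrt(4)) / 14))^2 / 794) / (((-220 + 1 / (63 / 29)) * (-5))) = -118098 / 2813732928545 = -0.00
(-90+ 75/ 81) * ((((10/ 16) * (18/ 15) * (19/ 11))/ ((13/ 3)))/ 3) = -3515/ 396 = -8.88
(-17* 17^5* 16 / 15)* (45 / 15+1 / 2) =-1351703864 / 15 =-90113590.93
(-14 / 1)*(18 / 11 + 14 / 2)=-120.91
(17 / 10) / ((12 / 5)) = 17 / 24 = 0.71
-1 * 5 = -5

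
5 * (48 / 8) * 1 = 30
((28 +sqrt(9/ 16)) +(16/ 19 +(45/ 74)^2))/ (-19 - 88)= -779339/ 2783177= -0.28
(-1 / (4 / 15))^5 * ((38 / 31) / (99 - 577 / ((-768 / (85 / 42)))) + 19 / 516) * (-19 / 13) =12226598817159375 / 230143422386176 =53.13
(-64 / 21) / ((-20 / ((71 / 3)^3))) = 5726576 / 2835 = 2019.96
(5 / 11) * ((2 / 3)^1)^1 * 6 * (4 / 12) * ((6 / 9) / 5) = 8 / 99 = 0.08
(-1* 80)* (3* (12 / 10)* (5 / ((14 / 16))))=-11520 / 7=-1645.71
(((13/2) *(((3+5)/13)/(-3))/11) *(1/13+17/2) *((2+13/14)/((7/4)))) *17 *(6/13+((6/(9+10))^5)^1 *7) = -3225547632680/225550334009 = -14.30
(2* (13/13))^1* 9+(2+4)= 24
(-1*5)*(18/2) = -45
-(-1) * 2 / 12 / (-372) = -1 / 2232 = -0.00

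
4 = 4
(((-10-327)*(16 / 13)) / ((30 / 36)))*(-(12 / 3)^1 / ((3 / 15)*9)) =43136 / 39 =1106.05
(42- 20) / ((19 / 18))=396 / 19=20.84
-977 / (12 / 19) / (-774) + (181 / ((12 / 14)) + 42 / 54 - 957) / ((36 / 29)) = -4166957 / 6966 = -598.19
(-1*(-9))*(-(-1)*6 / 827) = 54 / 827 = 0.07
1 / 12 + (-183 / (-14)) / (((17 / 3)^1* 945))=1429 / 16660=0.09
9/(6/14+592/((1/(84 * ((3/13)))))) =273/348109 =0.00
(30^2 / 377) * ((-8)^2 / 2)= 76.39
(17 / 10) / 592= 17 / 5920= 0.00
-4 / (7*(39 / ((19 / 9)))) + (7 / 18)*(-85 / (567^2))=-47647 / 1535274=-0.03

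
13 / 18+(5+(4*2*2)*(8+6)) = 4135 / 18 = 229.72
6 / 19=0.32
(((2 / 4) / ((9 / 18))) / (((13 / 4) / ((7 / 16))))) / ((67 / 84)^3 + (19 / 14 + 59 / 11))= 11409552 / 612639989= 0.02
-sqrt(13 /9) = -sqrt(13) /3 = -1.20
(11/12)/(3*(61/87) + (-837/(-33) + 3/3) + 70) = 3509/376932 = 0.01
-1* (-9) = 9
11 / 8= 1.38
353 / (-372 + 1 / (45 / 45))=-353 / 371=-0.95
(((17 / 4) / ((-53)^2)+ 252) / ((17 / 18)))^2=649403726526801 / 9121396036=71195.65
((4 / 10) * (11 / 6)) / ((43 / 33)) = 121 / 215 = 0.56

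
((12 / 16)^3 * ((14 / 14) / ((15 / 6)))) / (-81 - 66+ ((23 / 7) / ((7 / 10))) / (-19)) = -25137 / 21933920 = -0.00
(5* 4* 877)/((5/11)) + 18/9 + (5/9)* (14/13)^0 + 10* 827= 421745/9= 46860.56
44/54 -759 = -20471/27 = -758.19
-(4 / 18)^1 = -2 / 9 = -0.22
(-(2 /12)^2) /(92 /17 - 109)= 17 /63396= 0.00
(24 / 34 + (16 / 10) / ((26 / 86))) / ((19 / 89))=589892 / 20995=28.10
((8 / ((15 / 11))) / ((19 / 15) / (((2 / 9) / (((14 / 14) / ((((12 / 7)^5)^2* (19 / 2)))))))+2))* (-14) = -8475799191552 / 206673689329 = -41.01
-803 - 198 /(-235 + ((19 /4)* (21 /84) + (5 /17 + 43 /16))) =-25181651 /31393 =-802.14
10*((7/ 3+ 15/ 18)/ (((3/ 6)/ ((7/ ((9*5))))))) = 266/ 27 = 9.85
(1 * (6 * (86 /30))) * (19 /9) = 1634 /45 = 36.31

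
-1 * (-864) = 864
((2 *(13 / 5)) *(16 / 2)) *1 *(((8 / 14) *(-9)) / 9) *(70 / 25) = -1664 / 25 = -66.56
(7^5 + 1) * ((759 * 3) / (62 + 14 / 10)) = 191359080 / 317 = 603656.40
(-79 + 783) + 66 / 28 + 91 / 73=723171 / 1022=707.60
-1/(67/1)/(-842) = 1/56414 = 0.00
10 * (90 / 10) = 90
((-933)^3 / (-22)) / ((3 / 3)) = 36916647.14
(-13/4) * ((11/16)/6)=-143/384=-0.37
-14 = -14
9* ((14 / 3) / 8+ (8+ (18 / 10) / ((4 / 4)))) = 93.45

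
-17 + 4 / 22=-185 / 11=-16.82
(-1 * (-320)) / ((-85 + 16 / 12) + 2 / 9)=-2880 / 751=-3.83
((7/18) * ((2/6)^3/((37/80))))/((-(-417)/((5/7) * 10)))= 2000/3749247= 0.00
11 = 11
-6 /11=-0.55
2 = 2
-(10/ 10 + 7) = -8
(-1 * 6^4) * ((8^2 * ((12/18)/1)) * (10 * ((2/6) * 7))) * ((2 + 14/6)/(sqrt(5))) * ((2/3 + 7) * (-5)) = 42864640 * sqrt(5) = 95848248.87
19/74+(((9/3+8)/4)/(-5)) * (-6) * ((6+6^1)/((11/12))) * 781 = 12483599/370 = 33739.46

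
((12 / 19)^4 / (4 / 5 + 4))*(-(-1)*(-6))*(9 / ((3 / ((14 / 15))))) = -72576 / 130321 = -0.56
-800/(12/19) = -3800/3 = -1266.67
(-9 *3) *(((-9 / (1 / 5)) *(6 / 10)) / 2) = 729 / 2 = 364.50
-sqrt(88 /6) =-2 * sqrt(33) /3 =-3.83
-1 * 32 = -32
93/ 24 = 31/ 8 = 3.88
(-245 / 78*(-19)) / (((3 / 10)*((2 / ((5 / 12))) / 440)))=6400625 / 351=18235.40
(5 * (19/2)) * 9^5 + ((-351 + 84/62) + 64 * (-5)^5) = 161477627/62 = 2604477.85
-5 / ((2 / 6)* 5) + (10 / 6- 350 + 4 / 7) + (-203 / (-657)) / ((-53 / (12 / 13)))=-370493386 / 1056237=-350.77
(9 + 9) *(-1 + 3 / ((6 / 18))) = 144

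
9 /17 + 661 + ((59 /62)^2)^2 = 166380669793 /251197712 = 662.35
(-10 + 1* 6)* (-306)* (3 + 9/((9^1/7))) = 12240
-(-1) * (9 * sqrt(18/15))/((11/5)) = 9 * sqrt(30)/11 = 4.48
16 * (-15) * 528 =-126720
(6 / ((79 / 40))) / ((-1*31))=-240 / 2449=-0.10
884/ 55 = 16.07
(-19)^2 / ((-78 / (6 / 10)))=-361 / 130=-2.78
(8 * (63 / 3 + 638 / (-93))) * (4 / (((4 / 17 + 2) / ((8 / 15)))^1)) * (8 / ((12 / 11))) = 12590336 / 15903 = 791.70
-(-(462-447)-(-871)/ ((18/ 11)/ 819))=-871841/ 2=-435920.50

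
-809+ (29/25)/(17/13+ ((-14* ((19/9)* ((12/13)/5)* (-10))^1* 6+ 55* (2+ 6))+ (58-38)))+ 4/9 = -1865273632/2306925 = -808.55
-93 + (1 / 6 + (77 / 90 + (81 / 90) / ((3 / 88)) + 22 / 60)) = -5869 / 90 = -65.21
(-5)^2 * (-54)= -1350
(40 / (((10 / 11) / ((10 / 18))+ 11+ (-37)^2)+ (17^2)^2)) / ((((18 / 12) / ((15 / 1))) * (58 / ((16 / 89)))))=35200 / 2410470749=0.00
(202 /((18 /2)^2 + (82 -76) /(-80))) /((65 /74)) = 119584 /42081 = 2.84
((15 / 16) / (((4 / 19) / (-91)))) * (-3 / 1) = 77805 / 64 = 1215.70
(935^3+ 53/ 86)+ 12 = 70296433335/ 86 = 817400387.62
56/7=8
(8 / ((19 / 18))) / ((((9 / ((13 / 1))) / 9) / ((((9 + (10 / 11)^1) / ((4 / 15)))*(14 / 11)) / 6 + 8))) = 3597516 / 2299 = 1564.82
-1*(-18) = 18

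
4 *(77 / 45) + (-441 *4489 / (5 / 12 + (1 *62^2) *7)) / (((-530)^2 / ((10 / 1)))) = 279258002926 / 40816300905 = 6.84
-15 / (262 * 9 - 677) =-0.01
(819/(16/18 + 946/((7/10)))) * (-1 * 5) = -257985/85196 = -3.03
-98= -98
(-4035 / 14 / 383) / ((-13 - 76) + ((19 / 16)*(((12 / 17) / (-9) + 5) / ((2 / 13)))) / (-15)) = 0.01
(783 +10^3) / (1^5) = 1783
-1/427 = -0.00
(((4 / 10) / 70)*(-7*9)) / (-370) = 9 / 9250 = 0.00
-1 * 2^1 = -2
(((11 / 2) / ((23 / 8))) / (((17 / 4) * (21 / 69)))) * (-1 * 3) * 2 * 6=-6336 / 119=-53.24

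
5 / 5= 1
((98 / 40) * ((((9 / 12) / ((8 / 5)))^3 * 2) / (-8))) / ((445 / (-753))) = 4981095 / 46661632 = 0.11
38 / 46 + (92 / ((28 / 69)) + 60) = 46294 / 161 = 287.54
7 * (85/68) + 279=287.75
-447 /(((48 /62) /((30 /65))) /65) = -69285 /4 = -17321.25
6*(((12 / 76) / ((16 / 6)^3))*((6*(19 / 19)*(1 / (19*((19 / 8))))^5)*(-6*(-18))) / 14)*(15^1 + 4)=10077696 / 42917463804607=0.00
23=23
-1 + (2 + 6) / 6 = 1 / 3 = 0.33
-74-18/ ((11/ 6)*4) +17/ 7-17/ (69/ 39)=-148117/ 1771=-83.63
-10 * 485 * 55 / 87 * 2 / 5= -106700 / 87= -1226.44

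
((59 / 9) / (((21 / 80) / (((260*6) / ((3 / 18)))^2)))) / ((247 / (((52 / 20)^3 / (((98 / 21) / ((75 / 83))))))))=2329480857600 / 77273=30146116.47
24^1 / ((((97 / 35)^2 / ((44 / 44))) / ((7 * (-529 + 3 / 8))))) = -108791025 / 9409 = -11562.44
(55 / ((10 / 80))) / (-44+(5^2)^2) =440 / 581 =0.76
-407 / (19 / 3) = -1221 / 19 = -64.26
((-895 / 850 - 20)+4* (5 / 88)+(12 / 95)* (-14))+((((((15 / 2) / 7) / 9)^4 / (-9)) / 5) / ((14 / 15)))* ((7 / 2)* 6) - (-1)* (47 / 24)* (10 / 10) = -2281470566513 / 110558558880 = -20.64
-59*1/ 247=-59/ 247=-0.24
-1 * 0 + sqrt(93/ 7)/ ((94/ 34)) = 1.32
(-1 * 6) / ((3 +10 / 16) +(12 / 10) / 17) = -4080 / 2513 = -1.62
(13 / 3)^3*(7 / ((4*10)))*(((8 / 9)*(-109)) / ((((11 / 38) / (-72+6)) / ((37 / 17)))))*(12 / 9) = 18855146128 / 20655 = 912861.11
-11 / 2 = -5.50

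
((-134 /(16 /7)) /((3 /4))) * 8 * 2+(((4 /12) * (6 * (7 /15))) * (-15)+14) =-3752 /3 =-1250.67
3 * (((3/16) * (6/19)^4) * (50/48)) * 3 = 18225/1042568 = 0.02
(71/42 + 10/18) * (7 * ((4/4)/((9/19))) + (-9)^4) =8374253/567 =14769.41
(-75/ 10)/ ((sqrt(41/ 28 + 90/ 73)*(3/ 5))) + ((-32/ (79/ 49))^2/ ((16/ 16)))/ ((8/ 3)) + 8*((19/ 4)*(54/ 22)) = 16545090/ 68651- 25*sqrt(2817143)/ 5513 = 233.39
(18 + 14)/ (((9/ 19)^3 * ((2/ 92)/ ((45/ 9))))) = 50482240/ 729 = 69248.61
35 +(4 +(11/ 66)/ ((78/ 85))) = 18337/ 468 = 39.18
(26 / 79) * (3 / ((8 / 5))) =195 / 316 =0.62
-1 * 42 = -42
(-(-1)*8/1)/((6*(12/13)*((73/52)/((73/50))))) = 338/225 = 1.50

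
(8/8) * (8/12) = 2/3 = 0.67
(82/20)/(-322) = -0.01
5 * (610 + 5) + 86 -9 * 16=3017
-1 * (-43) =43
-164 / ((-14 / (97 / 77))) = 7954 / 539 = 14.76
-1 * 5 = -5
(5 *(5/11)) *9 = 225/11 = 20.45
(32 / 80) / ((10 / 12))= 12 / 25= 0.48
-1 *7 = -7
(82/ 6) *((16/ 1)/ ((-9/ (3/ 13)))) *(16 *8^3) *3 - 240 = -5383312/ 39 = -138033.64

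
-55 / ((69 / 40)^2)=-88000 / 4761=-18.48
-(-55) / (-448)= -55 / 448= -0.12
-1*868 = -868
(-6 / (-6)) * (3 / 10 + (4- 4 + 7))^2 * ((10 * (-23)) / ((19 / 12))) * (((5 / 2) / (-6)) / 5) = 122567 / 190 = 645.09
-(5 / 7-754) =5273 / 7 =753.29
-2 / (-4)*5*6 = 15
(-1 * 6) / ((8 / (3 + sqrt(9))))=-9 / 2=-4.50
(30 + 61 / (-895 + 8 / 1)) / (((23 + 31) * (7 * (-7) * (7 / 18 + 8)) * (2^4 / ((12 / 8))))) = -26549 / 210013216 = -0.00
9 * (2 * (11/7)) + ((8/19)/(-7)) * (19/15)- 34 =-608/105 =-5.79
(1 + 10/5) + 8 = 11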